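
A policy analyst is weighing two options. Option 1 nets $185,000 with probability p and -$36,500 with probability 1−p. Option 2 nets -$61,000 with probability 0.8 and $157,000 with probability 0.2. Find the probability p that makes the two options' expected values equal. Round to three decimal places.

p = 0.086

EV(Option 2) = 0.8 × (-61000) + 0.2 × 157000 = -48800 + 31400 = -17400
p·185000 + (1−p)·(-36500) = -17400
221500p − 36500 = -17400
p = (-17400 + 36500) / 221500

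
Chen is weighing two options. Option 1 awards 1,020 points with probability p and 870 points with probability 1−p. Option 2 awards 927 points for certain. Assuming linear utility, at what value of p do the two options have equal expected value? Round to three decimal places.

p = 0.380

p·1020 + (1−p)·870 = 927
150p + 870 = 927
p = (927 − 870) / 150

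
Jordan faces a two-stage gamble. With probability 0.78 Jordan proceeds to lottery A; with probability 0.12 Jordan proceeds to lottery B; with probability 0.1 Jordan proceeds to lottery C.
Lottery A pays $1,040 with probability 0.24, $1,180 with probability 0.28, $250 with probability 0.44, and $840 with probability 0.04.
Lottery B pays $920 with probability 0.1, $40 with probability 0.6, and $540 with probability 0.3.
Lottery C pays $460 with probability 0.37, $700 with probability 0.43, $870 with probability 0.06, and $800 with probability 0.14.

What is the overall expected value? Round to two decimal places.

EV(A) = 0.24 × 1040 + 0.28 × 1180 + 0.44 × 250 + 0.04 × 840 = 249.6 + 330.4 + 110 + 33.6 = 723.6
EV(B) = 0.1 × 920 + 0.6 × 40 + 0.3 × 540 = 92 + 24 + 162 = 278
EV(C) = 0.37 × 460 + 0.43 × 700 + 0.06 × 870 + 0.14 × 800 = 170.2 + 301 + 52.2 + 112 = 635.4
Overall = 0.78 × 723.6 + 0.12 × 278 + 0.1 × 635.4 = 564.408 + 33.36 + 63.54 = 661.308

$661.31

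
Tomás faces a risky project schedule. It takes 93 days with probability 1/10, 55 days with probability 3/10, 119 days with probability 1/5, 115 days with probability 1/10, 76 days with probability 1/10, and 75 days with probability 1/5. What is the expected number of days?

EV = 1/10 × 93 + 3/10 × 55 + 1/5 × 119 + 1/10 × 115 + 1/10 × 76 + 1/5 × 75 = 9.3 + 16.5 + 23.8 + 11.5 + 7.6 + 15 = 83.7

83.7 days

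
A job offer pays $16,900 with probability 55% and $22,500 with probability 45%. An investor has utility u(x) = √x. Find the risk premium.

$99

E[u] = 0.55·√16900 + 0.45·√22500 = 0.55·130 + 0.45·150 = 139
CE = (139)² = 19321
Risk premium = EV − CE = 19420 − 19321 = 99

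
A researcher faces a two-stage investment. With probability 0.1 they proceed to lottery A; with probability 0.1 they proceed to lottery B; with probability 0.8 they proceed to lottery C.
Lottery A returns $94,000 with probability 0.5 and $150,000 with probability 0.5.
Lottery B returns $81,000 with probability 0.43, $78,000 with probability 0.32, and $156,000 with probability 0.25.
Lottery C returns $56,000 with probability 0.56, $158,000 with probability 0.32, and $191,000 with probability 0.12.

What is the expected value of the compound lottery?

EV(A) = 0.5 × 94000 + 0.5 × 150000 = 47000 + 75000 = 122000
EV(B) = 0.43 × 81000 + 0.32 × 78000 + 0.25 × 156000 = 34830 + 24960 + 39000 = 98790
EV(C) = 0.56 × 56000 + 0.32 × 158000 + 0.12 × 191000 = 31360 + 50560 + 22920 = 104840
Overall = 0.1 × 122000 + 0.1 × 98790 + 0.8 × 104840 = 12200 + 9879 + 83872 = 105951

$105,951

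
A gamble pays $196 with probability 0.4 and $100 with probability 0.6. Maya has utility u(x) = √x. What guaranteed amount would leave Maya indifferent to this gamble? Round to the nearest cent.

$134.56

E[u] = 0.4·√196 + 0.6·√100 = 0.4·14 + 0.6·10 = 11.6
CE = (11.6)² = 134.56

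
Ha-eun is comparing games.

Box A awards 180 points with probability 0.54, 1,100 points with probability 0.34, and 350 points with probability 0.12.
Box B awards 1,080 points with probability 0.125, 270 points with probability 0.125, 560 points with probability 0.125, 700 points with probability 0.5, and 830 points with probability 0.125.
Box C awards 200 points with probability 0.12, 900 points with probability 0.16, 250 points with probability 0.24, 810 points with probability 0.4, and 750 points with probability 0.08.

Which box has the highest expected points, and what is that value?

Box A = 0.54 × 180 + 0.34 × 1100 + 0.12 × 350 = 97.2 + 374 + 42 = 513.2
Box B = 0.125 × 1080 + 0.125 × 270 + 0.125 × 560 + 0.5 × 700 + 0.125 × 830 = 135 + 33.75 + 70 + 350 + 103.75 = 692.5
Box C = 0.12 × 200 + 0.16 × 900 + 0.24 × 250 + 0.4 × 810 + 0.08 × 750 = 24 + 144 + 60 + 324 + 60 = 612

Box B (692.5 points)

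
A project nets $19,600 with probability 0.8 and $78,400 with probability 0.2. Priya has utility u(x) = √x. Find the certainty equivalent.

E[u] = 0.8·√19600 + 0.2·√78400 = 0.8·140 + 0.2·280 = 168
CE = (168)² = 28224

$28,224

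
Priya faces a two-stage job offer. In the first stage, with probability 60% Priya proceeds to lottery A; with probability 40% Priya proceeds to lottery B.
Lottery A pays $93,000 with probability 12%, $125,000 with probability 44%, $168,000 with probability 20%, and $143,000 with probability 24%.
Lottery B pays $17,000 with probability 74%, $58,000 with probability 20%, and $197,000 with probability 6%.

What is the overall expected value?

EV(A) = 0.12 × 93000 + 0.44 × 125000 + 0.2 × 168000 + 0.24 × 143000 = 11160 + 55000 + 33600 + 34320 = 134080
EV(B) = 0.74 × 17000 + 0.2 × 58000 + 0.06 × 197000 = 12580 + 11600 + 11820 = 36000
Overall = 0.6 × 134080 + 0.4 × 36000 = 80448 + 14400 = 94848

$94,848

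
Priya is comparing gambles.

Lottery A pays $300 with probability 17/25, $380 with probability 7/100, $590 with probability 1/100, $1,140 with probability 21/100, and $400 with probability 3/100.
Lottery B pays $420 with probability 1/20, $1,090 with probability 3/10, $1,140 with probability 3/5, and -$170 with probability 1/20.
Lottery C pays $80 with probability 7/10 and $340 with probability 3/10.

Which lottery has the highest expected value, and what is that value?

Lottery B ($1,023.50)

Lottery A = 17/25 × 300 + 7/100 × 380 + 1/100 × 590 + 21/100 × 1140 + 3/100 × 400 = 204 + 26.6 + 5.9 + 239.4 + 12 = 487.9
Lottery B = 1/20 × 420 + 3/10 × 1090 + 3/5 × 1140 + 1/20 × (-170) = 21 + 327 + 684 − 8.5 = 1023.5
Lottery C = 7/10 × 80 + 3/10 × 340 = 56 + 102 = 158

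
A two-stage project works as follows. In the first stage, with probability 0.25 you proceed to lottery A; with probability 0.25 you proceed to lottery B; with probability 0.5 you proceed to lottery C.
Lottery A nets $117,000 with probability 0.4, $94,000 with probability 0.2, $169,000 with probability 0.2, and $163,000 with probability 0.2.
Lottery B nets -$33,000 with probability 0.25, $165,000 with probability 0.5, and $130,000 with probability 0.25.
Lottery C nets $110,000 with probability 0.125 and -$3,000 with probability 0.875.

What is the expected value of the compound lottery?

EV(A) = 0.4 × 117000 + 0.2 × 94000 + 0.2 × 169000 + 0.2 × 163000 = 46800 + 18800 + 33800 + 32600 = 132000
EV(B) = 0.25 × (-33000) + 0.5 × 165000 + 0.25 × 130000 = -8250 + 82500 + 32500 = 106750
EV(C) = 0.125 × 110000 + 0.875 × (-3000) = 13750 − 2625 = 11125
Overall = 0.25 × 132000 + 0.25 × 106750 + 0.5 × 11125 = 33000 + 26687.5 + 5562.5 = 65250

$65,250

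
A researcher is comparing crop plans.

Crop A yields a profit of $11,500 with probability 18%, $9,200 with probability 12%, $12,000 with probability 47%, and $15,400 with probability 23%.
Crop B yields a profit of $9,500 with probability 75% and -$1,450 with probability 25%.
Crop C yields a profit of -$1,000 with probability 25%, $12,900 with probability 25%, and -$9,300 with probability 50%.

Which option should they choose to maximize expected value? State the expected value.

Crop A ($12,356)

Crop A = 0.18 × 11500 + 0.12 × 9200 + 0.47 × 12000 + 0.23 × 15400 = 2070 + 1104 + 5640 + 3542 = 12356
Crop B = 0.75 × 9500 + 0.25 × (-1450) = 7125 − 362.5 = 6762.5
Crop C = 0.25 × (-1000) + 0.25 × 12900 + 0.5 × (-9300) = -250 + 3225 − 4650 = -1675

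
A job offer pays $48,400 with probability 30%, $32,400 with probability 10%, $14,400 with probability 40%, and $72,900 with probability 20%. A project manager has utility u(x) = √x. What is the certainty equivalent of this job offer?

$34,596

E[u] = 0.3·√48400 + 0.1·√32400 + 0.4·√14400 + 0.2·√72900 = 0.3·220 + 0.1·180 + 0.4·120 + 0.2·270 = 186
CE = (186)² = 34596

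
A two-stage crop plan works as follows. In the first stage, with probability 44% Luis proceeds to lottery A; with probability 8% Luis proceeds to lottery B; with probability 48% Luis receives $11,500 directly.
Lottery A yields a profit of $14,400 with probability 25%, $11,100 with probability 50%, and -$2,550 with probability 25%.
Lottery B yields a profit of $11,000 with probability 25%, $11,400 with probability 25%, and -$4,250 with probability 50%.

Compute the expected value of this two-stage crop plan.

$9,543.50

EV(A) = 0.25 × 14400 + 0.5 × 11100 + 0.25 × (-2550) = 3600 + 5550 − 637.5 = 8512.5
EV(B) = 0.25 × 11000 + 0.25 × 11400 + 0.5 × (-4250) = 2750 + 2850 − 2125 = 3475
Branch C: 11500 (certain)
Overall = 0.44 × 8512.5 + 0.08 × 3475 + 0.48 × 11500 = 3745.5 + 278 + 5520 = 9543.5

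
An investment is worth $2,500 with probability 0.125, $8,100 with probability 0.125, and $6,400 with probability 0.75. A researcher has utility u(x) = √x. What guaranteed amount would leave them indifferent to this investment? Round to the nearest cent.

$6,006.25

E[u] = 0.125·√2500 + 0.125·√8100 + 0.75·√6400 = 0.125·50 + 0.125·90 + 0.75·80 = 77.5
CE = (77.5)² = 6006.25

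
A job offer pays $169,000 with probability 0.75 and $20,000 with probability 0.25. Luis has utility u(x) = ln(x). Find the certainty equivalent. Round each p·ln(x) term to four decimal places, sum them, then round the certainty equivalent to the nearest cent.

E[u] = 0.75·ln(169000) + 0.25·ln(20000) = 9.0282 + 2.4759 = 11.5041
CE = e^11.5041 ≈ 99121.34

$99,121.34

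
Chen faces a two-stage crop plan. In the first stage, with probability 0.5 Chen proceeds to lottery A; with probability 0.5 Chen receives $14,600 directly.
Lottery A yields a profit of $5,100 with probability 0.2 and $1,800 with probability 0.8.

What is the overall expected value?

EV(A) = 0.2 × 5100 + 0.8 × 1800 = 1020 + 1440 = 2460
Branch B: 14600 (certain)
Overall = 0.5 × 2460 + 0.5 × 14600 = 1230 + 7300 = 8530

$8,530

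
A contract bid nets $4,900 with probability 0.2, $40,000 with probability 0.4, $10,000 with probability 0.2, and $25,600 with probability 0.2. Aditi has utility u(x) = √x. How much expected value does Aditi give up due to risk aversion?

$2,784

E[u] = 0.2·√4900 + 0.4·√40000 + 0.2·√10000 + 0.2·√25600 = 0.2·70 + 0.4·200 + 0.2·100 + 0.2·160 = 146
CE = (146)² = 21316
Risk premium = EV − CE = 24100 − 21316 = 2784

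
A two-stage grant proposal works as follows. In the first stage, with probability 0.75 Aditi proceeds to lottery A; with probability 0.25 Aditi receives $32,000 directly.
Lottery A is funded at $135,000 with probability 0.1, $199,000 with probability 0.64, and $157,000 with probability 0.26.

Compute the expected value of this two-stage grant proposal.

$144,260

EV(A) = 0.1 × 135000 + 0.64 × 199000 + 0.26 × 157000 = 13500 + 127360 + 40820 = 181680
Branch B: 32000 (certain)
Overall = 0.75 × 181680 + 0.25 × 32000 = 136260 + 8000 = 144260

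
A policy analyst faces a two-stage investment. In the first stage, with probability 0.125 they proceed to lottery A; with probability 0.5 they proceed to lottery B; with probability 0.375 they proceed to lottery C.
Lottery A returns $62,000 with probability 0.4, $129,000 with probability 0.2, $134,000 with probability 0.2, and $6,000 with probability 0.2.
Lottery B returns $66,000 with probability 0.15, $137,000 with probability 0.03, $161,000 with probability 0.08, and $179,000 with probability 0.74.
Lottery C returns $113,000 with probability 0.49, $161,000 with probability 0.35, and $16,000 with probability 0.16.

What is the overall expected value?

EV(A) = 0.4 × 62000 + 0.2 × 129000 + 0.2 × 134000 + 0.2 × 6000 = 24800 + 25800 + 26800 + 1200 = 78600
EV(B) = 0.15 × 66000 + 0.03 × 137000 + 0.08 × 161000 + 0.74 × 179000 = 9900 + 4110 + 12880 + 132460 = 159350
EV(C) = 0.49 × 113000 + 0.35 × 161000 + 0.16 × 16000 = 55370 + 56350 + 2560 = 114280
Overall = 0.125 × 78600 + 0.5 × 159350 + 0.375 × 114280 = 9825 + 79675 + 42855 = 132355

$132,355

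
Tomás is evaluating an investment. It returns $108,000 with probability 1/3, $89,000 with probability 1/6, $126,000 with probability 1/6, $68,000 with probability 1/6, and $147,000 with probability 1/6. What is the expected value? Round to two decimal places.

EV = 1/3 × 108000 + 1/6 × 89000 + 1/6 × 126000 + 1/6 × 68000 + 1/6 × 147000 = 36000 + 14833.3333 + 21000 + 11333.3333 + 24500 = 107666.6667

$107,666.67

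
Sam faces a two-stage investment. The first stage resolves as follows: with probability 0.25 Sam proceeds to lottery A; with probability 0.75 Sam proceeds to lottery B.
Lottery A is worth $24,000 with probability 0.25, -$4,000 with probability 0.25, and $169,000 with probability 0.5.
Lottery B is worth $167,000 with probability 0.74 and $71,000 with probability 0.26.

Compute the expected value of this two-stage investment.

EV(A) = 0.25 × 24000 + 0.25 × (-4000) + 0.5 × 169000 = 6000 − 1000 + 84500 = 89500
EV(B) = 0.74 × 167000 + 0.26 × 71000 = 123580 + 18460 = 142040
Overall = 0.25 × 89500 + 0.75 × 142040 = 22375 + 106530 = 128905

$128,905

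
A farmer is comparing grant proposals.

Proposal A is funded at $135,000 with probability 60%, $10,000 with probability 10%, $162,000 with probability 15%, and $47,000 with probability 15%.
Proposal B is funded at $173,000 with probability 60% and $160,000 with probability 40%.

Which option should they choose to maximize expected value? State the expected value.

Proposal B ($167,800)

Proposal A = 0.6 × 135000 + 0.1 × 10000 + 0.15 × 162000 + 0.15 × 47000 = 81000 + 1000 + 24300 + 7050 = 113350
Proposal B = 0.6 × 173000 + 0.4 × 160000 = 103800 + 64000 = 167800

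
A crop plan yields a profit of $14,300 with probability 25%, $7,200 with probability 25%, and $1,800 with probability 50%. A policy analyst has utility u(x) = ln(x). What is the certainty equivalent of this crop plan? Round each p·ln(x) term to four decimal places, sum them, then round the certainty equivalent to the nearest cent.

E[u] = 0.25·ln(14300) + 0.25·ln(7200) + 0.5·ln(1800) = 2.3920 + 2.2205 + 3.7478 = 8.3603
CE = e^8.3603 ≈ 4273.98

$4,273.98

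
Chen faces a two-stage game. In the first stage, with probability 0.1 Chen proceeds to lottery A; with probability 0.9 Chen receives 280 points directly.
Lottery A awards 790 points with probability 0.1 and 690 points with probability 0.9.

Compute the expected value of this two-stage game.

EV(A) = 0.1 × 790 + 0.9 × 690 = 79 + 621 = 700
Branch B: 280 (certain)
Overall = 0.1 × 700 + 0.9 × 280 = 70 + 252 = 322

322 points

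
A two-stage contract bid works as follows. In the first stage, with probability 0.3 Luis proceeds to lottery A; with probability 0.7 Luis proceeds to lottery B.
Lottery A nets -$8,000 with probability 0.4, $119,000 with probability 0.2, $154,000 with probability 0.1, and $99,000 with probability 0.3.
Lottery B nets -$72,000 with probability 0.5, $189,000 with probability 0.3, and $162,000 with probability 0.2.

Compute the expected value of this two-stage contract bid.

EV(A) = 0.4 × (-8000) + 0.2 × 119000 + 0.1 × 154000 + 0.3 × 99000 = -3200 + 23800 + 15400 + 29700 = 65700
EV(B) = 0.5 × (-72000) + 0.3 × 189000 + 0.2 × 162000 = -36000 + 56700 + 32400 = 53100
Overall = 0.3 × 65700 + 0.7 × 53100 = 19710 + 37170 = 56880

$56,880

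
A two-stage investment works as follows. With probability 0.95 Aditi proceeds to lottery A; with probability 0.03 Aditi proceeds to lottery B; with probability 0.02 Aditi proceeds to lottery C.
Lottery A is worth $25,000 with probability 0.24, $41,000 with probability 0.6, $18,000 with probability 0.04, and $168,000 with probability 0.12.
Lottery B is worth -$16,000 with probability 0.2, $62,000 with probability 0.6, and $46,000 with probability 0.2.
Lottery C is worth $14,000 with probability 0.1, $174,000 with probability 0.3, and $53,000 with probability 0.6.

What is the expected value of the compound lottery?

$51,910

EV(A) = 0.24 × 25000 + 0.6 × 41000 + 0.04 × 18000 + 0.12 × 168000 = 6000 + 24600 + 720 + 20160 = 51480
EV(B) = 0.2 × (-16000) + 0.6 × 62000 + 0.2 × 46000 = -3200 + 37200 + 9200 = 43200
EV(C) = 0.1 × 14000 + 0.3 × 174000 + 0.6 × 53000 = 1400 + 52200 + 31800 = 85400
Overall = 0.95 × 51480 + 0.03 × 43200 + 0.02 × 85400 = 48906 + 1296 + 1708 = 51910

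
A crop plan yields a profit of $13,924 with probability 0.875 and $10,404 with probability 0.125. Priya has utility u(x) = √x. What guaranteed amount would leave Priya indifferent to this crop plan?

$13,456

E[u] = 0.875·√13924 + 0.125·√10404 = 0.875·118 + 0.125·102 = 116
CE = (116)² = 13456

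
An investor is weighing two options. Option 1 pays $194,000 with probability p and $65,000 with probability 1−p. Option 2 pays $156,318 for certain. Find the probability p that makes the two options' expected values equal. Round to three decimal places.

p·194000 + (1−p)·65000 = 156318
129000p + 65000 = 156318
p = (156318 − 65000) / 129000

p = 0.708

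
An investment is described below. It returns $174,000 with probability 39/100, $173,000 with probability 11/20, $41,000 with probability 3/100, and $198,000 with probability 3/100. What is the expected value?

$170,180

EV = 39/100 × 174000 + 11/20 × 173000 + 3/100 × 41000 + 3/100 × 198000 = 67860 + 95150 + 1230 + 5940 = 170180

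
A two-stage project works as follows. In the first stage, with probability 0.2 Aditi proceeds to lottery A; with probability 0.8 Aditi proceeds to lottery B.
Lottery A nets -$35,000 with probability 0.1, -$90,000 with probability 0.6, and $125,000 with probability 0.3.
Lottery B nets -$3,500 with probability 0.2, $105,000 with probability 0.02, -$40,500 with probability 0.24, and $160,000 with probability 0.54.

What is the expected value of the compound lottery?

EV(A) = 0.1 × (-35000) + 0.6 × (-90000) + 0.3 × 125000 = -3500 − 54000 + 37500 = -20000
EV(B) = 0.2 × (-3500) + 0.02 × 105000 + 0.24 × (-40500) + 0.54 × 160000 = -700 + 2100 − 9720 + 86400 = 78080
Overall = 0.2 × (-20000) + 0.8 × 78080 = -4000 + 62464 = 58464

$58,464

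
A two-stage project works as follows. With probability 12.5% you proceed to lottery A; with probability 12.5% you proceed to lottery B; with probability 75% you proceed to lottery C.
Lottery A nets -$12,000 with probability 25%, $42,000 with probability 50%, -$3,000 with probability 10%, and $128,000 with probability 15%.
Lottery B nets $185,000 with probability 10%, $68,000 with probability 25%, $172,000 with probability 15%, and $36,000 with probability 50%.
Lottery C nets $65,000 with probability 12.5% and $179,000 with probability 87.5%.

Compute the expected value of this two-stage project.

$138,087.50

EV(A) = 0.25 × (-12000) + 0.5 × 42000 + 0.1 × (-3000) + 0.15 × 128000 = -3000 + 21000 − 300 + 19200 = 36900
EV(B) = 0.1 × 185000 + 0.25 × 68000 + 0.15 × 172000 + 0.5 × 36000 = 18500 + 17000 + 25800 + 18000 = 79300
EV(C) = 0.125 × 65000 + 0.875 × 179000 = 8125 + 156625 = 164750
Overall = 0.125 × 36900 + 0.125 × 79300 + 0.75 × 164750 = 4612.5 + 9912.5 + 123562.5 = 138087.5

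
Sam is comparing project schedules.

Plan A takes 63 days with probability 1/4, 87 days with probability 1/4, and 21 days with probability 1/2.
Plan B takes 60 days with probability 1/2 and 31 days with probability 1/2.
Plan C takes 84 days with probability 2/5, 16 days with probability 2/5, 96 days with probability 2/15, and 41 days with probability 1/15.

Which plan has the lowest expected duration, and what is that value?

Plan B (45.5 days)

Plan A = 1/4 × 63 + 1/4 × 87 + 1/2 × 21 = 15.75 + 21.75 + 10.5 = 48
Plan B = 1/2 × 60 + 1/2 × 31 = 30 + 15.5 = 45.5
Plan C = 2/5 × 84 + 2/5 × 16 + 2/15 × 96 + 1/15 × 41 = 33.6 + 6.4 + 12.8 + 2.7333 = 55.5333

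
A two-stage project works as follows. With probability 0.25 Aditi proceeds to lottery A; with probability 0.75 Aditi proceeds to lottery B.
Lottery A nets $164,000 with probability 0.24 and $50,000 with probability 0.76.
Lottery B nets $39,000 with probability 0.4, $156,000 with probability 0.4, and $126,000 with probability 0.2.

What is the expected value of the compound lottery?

EV(A) = 0.24 × 164000 + 0.76 × 50000 = 39360 + 38000 = 77360
EV(B) = 0.4 × 39000 + 0.4 × 156000 + 0.2 × 126000 = 15600 + 62400 + 25200 = 103200
Overall = 0.25 × 77360 + 0.75 × 103200 = 19340 + 77400 = 96740

$96,740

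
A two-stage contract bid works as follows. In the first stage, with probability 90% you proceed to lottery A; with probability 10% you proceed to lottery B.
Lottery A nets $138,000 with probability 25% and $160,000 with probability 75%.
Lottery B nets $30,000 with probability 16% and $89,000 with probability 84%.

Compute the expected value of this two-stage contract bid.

$147,006

EV(A) = 0.25 × 138000 + 0.75 × 160000 = 34500 + 120000 = 154500
EV(B) = 0.16 × 30000 + 0.84 × 89000 = 4800 + 74760 = 79560
Overall = 0.9 × 154500 + 0.1 × 79560 = 139050 + 7956 = 147006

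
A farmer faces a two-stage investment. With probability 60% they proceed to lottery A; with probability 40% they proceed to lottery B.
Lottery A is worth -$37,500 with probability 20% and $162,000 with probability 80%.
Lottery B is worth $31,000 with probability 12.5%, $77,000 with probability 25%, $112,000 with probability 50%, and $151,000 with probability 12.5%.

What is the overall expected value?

$112,460

EV(A) = 0.2 × (-37500) + 0.8 × 162000 = -7500 + 129600 = 122100
EV(B) = 0.125 × 31000 + 0.25 × 77000 + 0.5 × 112000 + 0.125 × 151000 = 3875 + 19250 + 56000 + 18875 = 98000
Overall = 0.6 × 122100 + 0.4 × 98000 = 73260 + 39200 = 112460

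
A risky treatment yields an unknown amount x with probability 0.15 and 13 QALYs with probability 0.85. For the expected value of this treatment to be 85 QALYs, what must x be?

x = 493 QALYs

0.15·x + 0.85·13 = 85
0.15·x = 85 − 11.05 = 73.95
x = 73.95 / 0.15 = 493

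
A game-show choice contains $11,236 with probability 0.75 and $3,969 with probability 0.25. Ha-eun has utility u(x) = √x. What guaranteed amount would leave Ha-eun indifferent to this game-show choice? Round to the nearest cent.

E[u] = 0.75·√11236 + 0.25·√3969 = 0.75·106 + 0.25·63 = 95.25
CE = (95.25)² = 9072.5625

$9,072.56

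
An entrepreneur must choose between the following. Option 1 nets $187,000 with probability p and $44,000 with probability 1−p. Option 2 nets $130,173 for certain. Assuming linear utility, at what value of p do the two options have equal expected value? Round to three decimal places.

p·187000 + (1−p)·44000 = 130173
143000p + 44000 = 130173
p = (130173 − 44000) / 143000

p = 0.603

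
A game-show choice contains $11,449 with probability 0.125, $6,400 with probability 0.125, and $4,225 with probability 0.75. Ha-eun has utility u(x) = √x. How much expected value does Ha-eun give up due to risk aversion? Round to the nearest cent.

E[u] = 0.125·√11449 + 0.125·√6400 + 0.75·√4225 = 0.125·107 + 0.125·80 + 0.75·65 = 72.125
CE = (72.125)² = 5202.015625
Risk premium = EV − CE = 5399.875 − 5202.015625 = 197.859375

$197.86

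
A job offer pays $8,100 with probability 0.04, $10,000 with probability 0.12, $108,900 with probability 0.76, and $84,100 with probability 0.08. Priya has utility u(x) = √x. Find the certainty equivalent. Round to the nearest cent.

E[u] = 0.04·√8100 + 0.12·√10000 + 0.76·√108900 + 0.08·√84100 = 0.04·90 + 0.12·100 + 0.76·330 + 0.08·290 = 289.6
CE = (289.6)² = 83868.16

$83,868.16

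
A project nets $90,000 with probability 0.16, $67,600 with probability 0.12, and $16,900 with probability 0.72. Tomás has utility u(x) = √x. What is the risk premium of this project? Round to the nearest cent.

E[u] = 0.16·√90000 + 0.12·√67600 + 0.72·√16900 = 0.16·300 + 0.12·260 + 0.72·130 = 172.8
CE = (172.8)² = 29859.84
Risk premium = EV − CE = 34680 − 29859.84 = 4820.16

$4,820.16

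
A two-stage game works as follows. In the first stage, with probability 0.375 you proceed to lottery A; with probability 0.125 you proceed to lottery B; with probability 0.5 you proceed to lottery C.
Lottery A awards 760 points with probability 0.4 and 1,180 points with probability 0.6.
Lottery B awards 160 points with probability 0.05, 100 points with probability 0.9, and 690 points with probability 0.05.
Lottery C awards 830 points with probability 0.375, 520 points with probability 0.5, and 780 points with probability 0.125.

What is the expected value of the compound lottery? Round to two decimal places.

EV(A) = 0.4 × 760 + 0.6 × 1180 = 304 + 708 = 1012
EV(B) = 0.05 × 160 + 0.9 × 100 + 0.05 × 690 = 8 + 90 + 34.5 = 132.5
EV(C) = 0.375 × 830 + 0.5 × 520 + 0.125 × 780 = 311.25 + 260 + 97.5 = 668.75
Overall = 0.375 × 1012 + 0.125 × 132.5 + 0.5 × 668.75 = 379.5 + 16.5625 + 334.375 = 730.4375

730.44 points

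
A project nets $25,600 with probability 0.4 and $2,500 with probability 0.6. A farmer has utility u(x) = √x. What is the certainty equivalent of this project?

$8,836

E[u] = 0.4·√25600 + 0.6·√2500 = 0.4·160 + 0.6·50 = 94
CE = (94)² = 8836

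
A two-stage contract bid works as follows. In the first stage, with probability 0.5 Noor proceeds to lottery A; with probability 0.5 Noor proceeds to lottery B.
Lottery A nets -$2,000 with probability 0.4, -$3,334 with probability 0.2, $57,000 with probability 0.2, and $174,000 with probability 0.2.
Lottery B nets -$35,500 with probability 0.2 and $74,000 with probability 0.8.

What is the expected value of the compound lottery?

$48,416.60

EV(A) = 0.4 × (-2000) + 0.2 × (-3334) + 0.2 × 57000 + 0.2 × 174000 = -800 − 666.8 + 11400 + 34800 = 44733.2
EV(B) = 0.2 × (-35500) + 0.8 × 74000 = -7100 + 59200 = 52100
Overall = 0.5 × 44733.2 + 0.5 × 52100 = 22366.6 + 26050 = 48416.6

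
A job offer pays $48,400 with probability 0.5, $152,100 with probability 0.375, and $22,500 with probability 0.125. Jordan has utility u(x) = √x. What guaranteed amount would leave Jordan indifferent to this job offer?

$75,625

E[u] = 0.5·√48400 + 0.375·√152100 + 0.125·√22500 = 0.5·220 + 0.375·390 + 0.125·150 = 275
CE = (275)² = 75625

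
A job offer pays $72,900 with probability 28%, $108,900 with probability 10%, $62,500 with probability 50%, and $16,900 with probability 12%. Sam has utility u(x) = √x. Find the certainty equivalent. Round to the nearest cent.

E[u] = 0.28·√72900 + 0.1·√108900 + 0.5·√62500 + 0.12·√16900 = 0.28·270 + 0.1·330 + 0.5·250 + 0.12·130 = 249.2
CE = (249.2)² = 62100.64

$62,100.64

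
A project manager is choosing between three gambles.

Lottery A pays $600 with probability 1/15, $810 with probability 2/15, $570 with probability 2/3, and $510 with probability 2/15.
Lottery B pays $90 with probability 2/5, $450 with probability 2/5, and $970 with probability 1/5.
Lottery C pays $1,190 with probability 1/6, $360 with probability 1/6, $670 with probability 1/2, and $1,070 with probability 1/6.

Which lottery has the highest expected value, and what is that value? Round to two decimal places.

Lottery A = 1/15 × 600 + 2/15 × 810 + 2/3 × 570 + 2/15 × 510 = 40 + 108 + 380 + 68 = 596
Lottery B = 2/5 × 90 + 2/5 × 450 + 1/5 × 970 = 36 + 180 + 194 = 410
Lottery C = 1/6 × 1190 + 1/6 × 360 + 1/2 × 670 + 1/6 × 1070 = 198.3333 + 60 + 335 + 178.3333 = 771.6667

Lottery C ($771.67)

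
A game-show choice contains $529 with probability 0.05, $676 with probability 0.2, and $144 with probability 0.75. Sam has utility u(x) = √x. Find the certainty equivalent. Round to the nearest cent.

$235.62

E[u] = 0.05·√529 + 0.2·√676 + 0.75·√144 = 0.05·23 + 0.2·26 + 0.75·12 = 15.35
CE = (15.35)² = 235.6225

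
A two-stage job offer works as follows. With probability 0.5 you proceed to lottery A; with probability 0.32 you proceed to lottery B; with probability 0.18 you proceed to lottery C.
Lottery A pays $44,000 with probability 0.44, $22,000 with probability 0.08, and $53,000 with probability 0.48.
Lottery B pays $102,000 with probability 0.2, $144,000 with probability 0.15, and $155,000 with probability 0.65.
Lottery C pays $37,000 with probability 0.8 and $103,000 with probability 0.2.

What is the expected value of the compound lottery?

$77,996

EV(A) = 0.44 × 44000 + 0.08 × 22000 + 0.48 × 53000 = 19360 + 1760 + 25440 = 46560
EV(B) = 0.2 × 102000 + 0.15 × 144000 + 0.65 × 155000 = 20400 + 21600 + 100750 = 142750
EV(C) = 0.8 × 37000 + 0.2 × 103000 = 29600 + 20600 = 50200
Overall = 0.5 × 46560 + 0.32 × 142750 + 0.18 × 50200 = 23280 + 45680 + 9036 = 77996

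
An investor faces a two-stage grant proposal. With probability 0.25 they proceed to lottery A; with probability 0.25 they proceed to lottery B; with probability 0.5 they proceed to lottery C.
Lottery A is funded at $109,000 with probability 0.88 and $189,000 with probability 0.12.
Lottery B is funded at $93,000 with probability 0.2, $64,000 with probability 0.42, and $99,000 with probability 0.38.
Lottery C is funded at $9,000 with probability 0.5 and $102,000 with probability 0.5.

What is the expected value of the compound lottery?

EV(A) = 0.88 × 109000 + 0.12 × 189000 = 95920 + 22680 = 118600
EV(B) = 0.2 × 93000 + 0.42 × 64000 + 0.38 × 99000 = 18600 + 26880 + 37620 = 83100
EV(C) = 0.5 × 9000 + 0.5 × 102000 = 4500 + 51000 = 55500
Overall = 0.25 × 118600 + 0.25 × 83100 + 0.5 × 55500 = 29650 + 20775 + 27750 = 78175

$78,175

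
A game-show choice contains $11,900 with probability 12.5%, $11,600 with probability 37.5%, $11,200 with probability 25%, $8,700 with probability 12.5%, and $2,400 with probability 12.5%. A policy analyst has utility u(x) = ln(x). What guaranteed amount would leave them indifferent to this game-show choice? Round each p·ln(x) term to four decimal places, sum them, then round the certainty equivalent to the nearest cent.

$9,138.03

E[u] = 0.125·ln(11900) + 0.375·ln(11600) + 0.25·ln(11200) + 0.125·ln(8700) + 0.125·ln(2400) = 1.1730 + 3.5095 + 2.3309 + 1.1339 + 0.9729 = 9.1202
CE = e^9.1202 ≈ 9138.03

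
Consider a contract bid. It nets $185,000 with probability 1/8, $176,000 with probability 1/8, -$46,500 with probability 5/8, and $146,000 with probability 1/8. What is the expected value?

EV = 1/8 × 185000 + 1/8 × 176000 + 5/8 × (-46500) + 1/8 × 146000 = 23125 + 22000 − 29062.5 + 18250 = 34312.5

$34,312.50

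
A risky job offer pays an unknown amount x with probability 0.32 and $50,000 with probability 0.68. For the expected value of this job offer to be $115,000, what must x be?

0.32·x + 0.68·50000 = 115000
0.32·x = 115000 − 34000 = 81000
x = 81000 / 0.32 = 253125

x = $253,125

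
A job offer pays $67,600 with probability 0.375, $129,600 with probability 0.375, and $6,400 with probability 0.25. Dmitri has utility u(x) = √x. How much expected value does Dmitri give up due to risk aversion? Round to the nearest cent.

$11,793.75

E[u] = 0.375·√67600 + 0.375·√129600 + 0.25·√6400 = 0.375·260 + 0.375·360 + 0.25·80 = 252.5
CE = (252.5)² = 63756.25
Risk premium = EV − CE = 75550 − 63756.25 = 11793.75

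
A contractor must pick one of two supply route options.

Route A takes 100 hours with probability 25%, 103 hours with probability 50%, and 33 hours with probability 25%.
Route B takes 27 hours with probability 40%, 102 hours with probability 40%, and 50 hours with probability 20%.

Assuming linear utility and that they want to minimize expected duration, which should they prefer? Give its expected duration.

Route B (61.6 hours)

Route A = 0.25 × 100 + 0.5 × 103 + 0.25 × 33 = 25 + 51.5 + 8.25 = 84.75
Route B = 0.4 × 27 + 0.4 × 102 + 0.2 × 50 = 10.8 + 40.8 + 10 = 61.6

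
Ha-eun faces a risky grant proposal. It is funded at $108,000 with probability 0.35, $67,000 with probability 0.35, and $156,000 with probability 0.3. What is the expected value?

$108,050

EV = 0.35 × 108000 + 0.35 × 67000 + 0.3 × 156000 = 37800 + 23450 + 46800 = 108050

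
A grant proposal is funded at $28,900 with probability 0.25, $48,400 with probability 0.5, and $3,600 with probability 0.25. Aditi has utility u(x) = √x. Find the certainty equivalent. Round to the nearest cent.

E[u] = 0.25·√28900 + 0.5·√48400 + 0.25·√3600 = 0.25·170 + 0.5·220 + 0.25·60 = 167.5
CE = (167.5)² = 28056.25

$28,056.25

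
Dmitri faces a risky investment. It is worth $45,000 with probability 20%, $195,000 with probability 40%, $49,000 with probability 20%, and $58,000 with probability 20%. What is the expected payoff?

EV = 0.2 × 45000 + 0.4 × 195000 + 0.2 × 49000 + 0.2 × 58000 = 9000 + 78000 + 9800 + 11600 = 108400

$108,400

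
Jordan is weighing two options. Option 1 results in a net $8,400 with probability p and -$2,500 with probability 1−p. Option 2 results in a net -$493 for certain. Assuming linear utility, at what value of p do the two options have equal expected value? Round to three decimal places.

p = 0.184

p·8400 + (1−p)·(-2500) = -493
10900p − 2500 = -493
p = (-493 + 2500) / 10900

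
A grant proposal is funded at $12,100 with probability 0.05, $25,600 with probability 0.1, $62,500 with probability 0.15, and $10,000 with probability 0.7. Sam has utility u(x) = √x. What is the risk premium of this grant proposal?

$2,899

E[u] = 0.05·√12100 + 0.1·√25600 + 0.15·√62500 + 0.7·√10000 = 0.05·110 + 0.1·160 + 0.15·250 + 0.7·100 = 129
CE = (129)² = 16641
Risk premium = EV − CE = 19540 − 16641 = 2899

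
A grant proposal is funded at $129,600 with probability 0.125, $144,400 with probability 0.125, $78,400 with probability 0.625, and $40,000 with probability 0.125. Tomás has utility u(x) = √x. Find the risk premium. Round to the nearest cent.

$2,693.75

E[u] = 0.125·√129600 + 0.125·√144400 + 0.625·√78400 + 0.125·√40000 = 0.125·360 + 0.125·380 + 0.625·280 + 0.125·200 = 292.5
CE = (292.5)² = 85556.25
Risk premium = EV − CE = 88250 − 85556.25 = 2693.75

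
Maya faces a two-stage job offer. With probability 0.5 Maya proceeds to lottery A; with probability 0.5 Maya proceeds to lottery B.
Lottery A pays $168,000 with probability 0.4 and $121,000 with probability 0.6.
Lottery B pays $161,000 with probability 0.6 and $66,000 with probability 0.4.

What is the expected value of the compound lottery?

$131,400

EV(A) = 0.4 × 168000 + 0.6 × 121000 = 67200 + 72600 = 139800
EV(B) = 0.6 × 161000 + 0.4 × 66000 = 96600 + 26400 = 123000
Overall = 0.5 × 139800 + 0.5 × 123000 = 69900 + 61500 = 131400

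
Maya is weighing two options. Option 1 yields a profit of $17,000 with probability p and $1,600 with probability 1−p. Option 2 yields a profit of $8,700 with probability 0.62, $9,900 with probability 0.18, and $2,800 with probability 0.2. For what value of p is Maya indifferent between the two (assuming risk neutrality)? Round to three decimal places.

p = 0.398

EV(Option 2) = 0.62 × 8700 + 0.18 × 9900 + 0.2 × 2800 = 5394 + 1782 + 560 = 7736
p·17000 + (1−p)·1600 = 7736
15400p + 1600 = 7736
p = (7736 − 1600) / 15400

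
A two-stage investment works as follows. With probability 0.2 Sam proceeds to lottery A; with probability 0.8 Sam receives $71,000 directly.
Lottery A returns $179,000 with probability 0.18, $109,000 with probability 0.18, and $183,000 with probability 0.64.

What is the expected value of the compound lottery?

$90,592

EV(A) = 0.18 × 179000 + 0.18 × 109000 + 0.64 × 183000 = 32220 + 19620 + 117120 = 168960
Branch B: 71000 (certain)
Overall = 0.2 × 168960 + 0.8 × 71000 = 33792 + 56800 = 90592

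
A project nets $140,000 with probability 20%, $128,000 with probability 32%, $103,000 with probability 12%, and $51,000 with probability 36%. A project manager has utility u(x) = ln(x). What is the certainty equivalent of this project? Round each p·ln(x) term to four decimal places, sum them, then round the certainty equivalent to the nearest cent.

$91,153.48

E[u] = 0.2·ln(140000) + 0.32·ln(128000) + 0.12·ln(103000) + 0.36·ln(51000) = 2.3699 + 3.7631 + 1.3851 + 3.9022 = 11.4203
CE = e^11.4203 ≈ 91153.48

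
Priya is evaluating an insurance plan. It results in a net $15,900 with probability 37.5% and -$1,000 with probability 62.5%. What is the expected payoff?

$5,337.50

EV = 0.375 × 15900 + 0.625 × (-1000) = 5962.5 − 625 = 5337.5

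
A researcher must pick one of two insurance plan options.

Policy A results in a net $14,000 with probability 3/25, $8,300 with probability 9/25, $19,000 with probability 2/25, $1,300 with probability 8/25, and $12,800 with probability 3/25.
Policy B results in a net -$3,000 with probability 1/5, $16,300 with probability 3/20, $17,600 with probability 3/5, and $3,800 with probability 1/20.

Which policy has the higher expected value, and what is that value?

Policy A = 3/25 × 14000 + 9/25 × 8300 + 2/25 × 19000 + 8/25 × 1300 + 3/25 × 12800 = 1680 + 2988 + 1520 + 416 + 1536 = 8140
Policy B = 1/5 × (-3000) + 3/20 × 16300 + 3/5 × 17600 + 1/20 × 3800 = -600 + 2445 + 10560 + 190 = 12595

Policy B ($12,595)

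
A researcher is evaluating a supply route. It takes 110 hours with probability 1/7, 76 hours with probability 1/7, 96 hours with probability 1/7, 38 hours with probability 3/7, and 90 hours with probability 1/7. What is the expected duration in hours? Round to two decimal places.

EV = 1/7 × 110 + 1/7 × 76 + 1/7 × 96 + 3/7 × 38 + 1/7 × 90 = 15.7143 + 10.8571 + 13.7143 + 16.2857 + 12.8571 = 69.4286

69.43 hours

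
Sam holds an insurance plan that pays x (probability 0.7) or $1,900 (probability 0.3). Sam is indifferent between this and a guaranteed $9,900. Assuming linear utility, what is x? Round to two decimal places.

0.7·x + 0.3·1900 = 9900
0.7·x = 9900 − 570 = 9330
x = 9330 / 0.7 = 13328.5714

x = $13,328.57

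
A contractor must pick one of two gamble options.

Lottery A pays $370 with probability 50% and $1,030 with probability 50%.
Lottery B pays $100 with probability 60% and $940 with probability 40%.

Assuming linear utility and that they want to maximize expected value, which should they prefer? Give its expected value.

Lottery A ($700)

Lottery A = 0.5 × 370 + 0.5 × 1030 = 185 + 515 = 700
Lottery B = 0.6 × 100 + 0.4 × 940 = 60 + 376 = 436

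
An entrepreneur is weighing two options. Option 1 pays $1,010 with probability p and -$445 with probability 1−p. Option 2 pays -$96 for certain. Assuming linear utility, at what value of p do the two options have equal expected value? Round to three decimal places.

p·1010 + (1−p)·(-445) = -96
1455p − 445 = -96
p = (-96 + 445) / 1455

p = 0.240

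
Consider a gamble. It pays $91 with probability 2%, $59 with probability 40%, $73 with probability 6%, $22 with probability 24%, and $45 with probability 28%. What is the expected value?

$47.68

EV = 0.02 × 91 + 0.4 × 59 + 0.06 × 73 + 0.24 × 22 + 0.28 × 45 = 1.82 + 23.6 + 4.38 + 5.28 + 12.6 = 47.68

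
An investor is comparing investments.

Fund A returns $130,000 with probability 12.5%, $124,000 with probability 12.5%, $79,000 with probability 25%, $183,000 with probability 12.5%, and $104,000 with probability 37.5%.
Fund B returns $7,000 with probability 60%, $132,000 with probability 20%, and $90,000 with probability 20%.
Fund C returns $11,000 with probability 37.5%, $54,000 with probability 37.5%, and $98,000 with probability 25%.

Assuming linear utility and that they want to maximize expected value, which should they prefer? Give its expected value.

Fund A = 0.125 × 130000 + 0.125 × 124000 + 0.25 × 79000 + 0.125 × 183000 + 0.375 × 104000 = 16250 + 15500 + 19750 + 22875 + 39000 = 113375
Fund B = 0.6 × 7000 + 0.2 × 132000 + 0.2 × 90000 = 4200 + 26400 + 18000 = 48600
Fund C = 0.375 × 11000 + 0.375 × 54000 + 0.25 × 98000 = 4125 + 20250 + 24500 = 48875

Fund A ($113,375)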